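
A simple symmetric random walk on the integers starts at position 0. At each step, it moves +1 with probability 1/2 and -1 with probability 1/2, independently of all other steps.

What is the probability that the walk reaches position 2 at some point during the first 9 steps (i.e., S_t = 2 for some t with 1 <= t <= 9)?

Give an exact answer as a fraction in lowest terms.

Count via complement. Let g(t,s) = #length-t paths at position s with S_1..S_t all ≠ 2.
g(t,s) = g(t-1,s-1) + g(t-1,s+1) for s ≠ 2; g(t,2) = 0.
t=0: g(0,0)=1
t=1: g(1,-1)=1 g(1,1)=1
t=2: g(2,-2)=1 g(2,0)=2
t=3: g(3,-3)=1 g(3,-1)=3 g(3,1)=2
t=4: g(4,-4)=1 g(4,-2)=4 g(4,0)=5
t=5: g(5,-5)=1 g(5,-3)=5 g(5,-1)=9 g(5,1)=5
t=6: g(6,-6)=1 g(6,-4)=6 g(6,-2)=14 g(6,0)=14
t=7: g(7,-7)=1 g(7,-5)=7 g(7,-3)=20 g(7,-1)=28 g(7,1)=14
t=8: g(8,-8)=1 g(8,-6)=8 g(8,-4)=27 g(8,-2)=48 g(8,0)=42
t=9: g(9,-9)=1 g(9,-7)=9 g(9,-5)=35 g(9,-3)=75 g(9,-1)=90 g(9,1)=42
Paths never hitting 2: Σ_s g(9,s) = 252
Paths hitting 2: 2^9 - 252 = 260
P = 260/512 = 65/128

Answer: 65/128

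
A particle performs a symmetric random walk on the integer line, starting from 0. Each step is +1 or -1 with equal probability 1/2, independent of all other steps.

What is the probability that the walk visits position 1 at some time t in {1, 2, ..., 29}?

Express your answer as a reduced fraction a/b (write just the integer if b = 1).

Count via complement. Let g(t,s) = #length-t paths at position s with S_1..S_t all ≠ 1.
g(t,s) = g(t-1,s-1) + g(t-1,s+1) for s ≠ 1; g(t,1) = 0.
t=0: g(0,0)=1
t=1: g(1,-1)=1
t=2: g(2,-2)=1 g(2,0)=1
t=3: g(3,-3)=1 g(3,-1)=2
t=4: g(4,-4)=1 g(4,-2)=3 g(4,0)=2
t=5: g(5,-5)=1 g(5,-3)=4 g(5,-1)=5
t=6: g(6,-6)=1 g(6,-4)=5 g(6,-2)=9 g(6,0)=5
t=7: g(7,-7)=1 g(7,-5)=6 g(7,-3)=14 g(7,-1)=14
t=8: g(8,-8)=1 g(8,-6)=7 g(8,-4)=20 g(8,-2)=28 g(8,0)=14
t=9: g(9,-9)=1 g(9,-7)=8 g(9,-5)=27 g(9,-3)=48 g(9,-1)=42
t=10: g(10,-10)=1 g(10,-8)=9 g(10,-6)=35 g(10,-4)=75 g(10,-2)=90 g(10,0)=42
t=11: g(11,-11)=1 g(11,-9)=10 g(11,-7)=44 g(11,-5)=110 g(11,-3)=165 g(11,-1)=132
t=12: g(12,-12)=1 g(12,-10)=11 g(12,-8)=54 g(12,-6)=154 g(12,-4)=275 g(12,-2)=297 g(12,0)=132
t=13: g(13,-13)=1 g(13,-11)=12 g(13,-9)=65 g(13,-7)=208 g(13,-5)=429 g(13,-3)=572 g(13,-1)=429
t=14: g(14,-14)=1 g(14,-12)=13 g(14,-10)=77 g(14,-8)=273 g(14,-6)=637 g(14,-4)=1001 g(14,-2)=1001 g(14,0)=429
t=15: g(15,-15)=1 g(15,-13)=14 g(15,-11)=90 g(15,-9)=350 g(15,-7)=910 g(15,-5)=1638 g(15,-3)=2002 g(15,-1)=1430
t=16: g(16,-16)=1 g(16,-14)=15 g(16,-12)=104 g(16,-10)=440 g(16,-8)=1260 g(16,-6)=2548 g(16,-4)=3640 g(16,-2)=3432 g(16,0)=1430
t=17: g(17,-17)=1 g(17,-15)=16 g(17,-13)=119 g(17,-11)=544 g(17,-9)=1700 g(17,-7)=3808 g(17,-5)=6188 g(17,-3)=7072 g(17,-1)=4862
t=18: g(18,-18)=1 g(18,-16)=17 g(18,-14)=135 g(18,-12)=663 g(18,-10)=2244 g(18,-8)=5508 g(18,-6)=9996 g(18,-4)=13260 g(18,-2)=11934 g(18,0)=4862
t=19: g(19,-19)=1 g(19,-17)=18 g(19,-15)=152 g(19,-13)=798 g(19,-11)=2907 g(19,-9)=7752 g(19,-7)=15504 g(19,-5)=23256 g(19,-3)=25194 g(19,-1)=16796
t=20: g(20,-20)=1 g(20,-18)=19 g(20,-16)=170 g(20,-14)=950 g(20,-12)=3705 g(20,-10)=10659 g(20,-8)=23256 g(20,-6)=38760 g(20,-4)=48450 g(20,-2)=41990 g(20,0)=16796
t=21: g(21,-21)=1 g(21,-19)=20 g(21,-17)=189 g(21,-15)=1120 g(21,-13)=4655 g(21,-11)=14364 g(21,-9)=33915 g(21,-7)=62016 g(21,-5)=87210 g(21,-3)=90440 g(21,-1)=58786
t=22: g(22,-22)=1 g(22,-20)=21 g(22,-18)=209 g(22,-16)=1309 g(22,-14)=5775 g(22,-12)=19019 g(22,-10)=48279 g(22,-8)=95931 g(22,-6)=149226 g(22,-4)=177650 g(22,-2)=149226 g(22,0)=58786
t=23: g(23,-23)=1 g(23,-21)=22 g(23,-19)=230 g(23,-17)=1518 g(23,-15)=7084 g(23,-13)=24794 g(23,-11)=67298 g(23,-9)=144210 g(23,-7)=245157 g(23,-5)=326876 g(23,-3)=326876 g(23,-1)=208012
t=24: g(24,-24)=1 g(24,-22)=23 g(24,-20)=252 g(24,-18)=1748 g(24,-16)=8602 g(24,-14)=31878 g(24,-12)=92092 g(24,-10)=211508 g(24,-8)=389367 g(24,-6)=572033 g(24,-4)=653752 g(24,-2)=534888 g(24,0)=208012
t=25: g(25,-25)=1 g(25,-23)=24 g(25,-21)=275 g(25,-19)=2000 g(25,-17)=10350 g(25,-15)=40480 g(25,-13)=123970 g(25,-11)=303600 g(25,-9)=600875 g(25,-7)=961400 g(25,-5)=1225785 g(25,-3)=1188640 g(25,-1)=742900
t=26: g(26,-26)=1 g(26,-24)=25 g(26,-22)=299 g(26,-20)=2275 g(26,-18)=12350 g(26,-16)=50830 g(26,-14)=164450 g(26,-12)=427570 g(26,-10)=904475 g(26,-8)=1562275 g(26,-6)=2187185 g(26,-4)=2414425 g(26,-2)=1931540 g(26,0)=742900
t=27: g(27,-27)=1 g(27,-25)=26 g(27,-23)=324 g(27,-21)=2574 g(27,-19)=14625 g(27,-17)=63180 g(27,-15)=215280 g(27,-13)=592020 g(27,-11)=1332045 g(27,-9)=2466750 g(27,-7)=3749460 g(27,-5)=4601610 g(27,-3)=4345965 g(27,-1)=2674440
t=28: g(28,-28)=1 g(28,-26)=27 g(28,-24)=350 g(28,-22)=2898 g(28,-20)=17199 g(28,-18)=77805 g(28,-16)=278460 g(28,-14)=807300 g(28,-12)=1924065 g(28,-10)=3798795 g(28,-8)=6216210 g(28,-6)=8351070 g(28,-4)=8947575 g(28,-2)=7020405 g(28,0)=2674440
t=29: g(29,-29)=1 g(29,-27)=28 g(29,-25)=377 g(29,-23)=3248 g(29,-21)=20097 g(29,-19)=95004 g(29,-17)=356265 g(29,-15)=1085760 g(29,-13)=2731365 g(29,-11)=5722860 g(29,-9)=10015005 g(29,-7)=14567280 g(29,-5)=17298645 g(29,-3)=15967980 g(29,-1)=9694845
Paths never hitting 1: Σ_s g(29,s) = 77558760
Paths hitting 1: 2^29 - 77558760 = 459312152
P = 459312152/536870912 = 57414019/67108864

Answer: 57414019/67108864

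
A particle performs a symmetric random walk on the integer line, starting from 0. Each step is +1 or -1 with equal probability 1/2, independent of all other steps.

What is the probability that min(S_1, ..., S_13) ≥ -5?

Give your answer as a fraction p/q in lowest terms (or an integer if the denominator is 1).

Answer: 1859/2048

Derivation:
Let f(t,s) = #length-t paths at position s with S_1..S_t all ≥ -5.
f(t,s) = f(t-1,s-1) + f(t-1,s+1) for s ≥ -5; f(t,s) = 0 for s < -5.
t=0: f(0,0)=1
t=1: f(1,-1)=1 f(1,1)=1
t=2: f(2,-2)=1 f(2,0)=2 f(2,2)=1
t=3: f(3,-3)=1 f(3,-1)=3 f(3,1)=3 f(3,3)=1
t=4: f(4,-4)=1 f(4,-2)=4 f(4,0)=6 f(4,2)=4 f(4,4)=1
t=5: f(5,-5)=1 f(5,-3)=5 f(5,-1)=10 f(5,1)=10 f(5,3)=5 f(5,5)=1
t=6: f(6,-4)=6 f(6,-2)=15 f(6,0)=20 f(6,2)=15 f(6,4)=6 f(6,6)=1
t=7: f(7,-5)=6 f(7,-3)=21 f(7,-1)=35 f(7,1)=35 f(7,3)=21 f(7,5)=7 f(7,7)=1
t=8: f(8,-4)=27 f(8,-2)=56 f(8,0)=70 f(8,2)=56 f(8,4)=28 f(8,6)=8 f(8,8)=1
t=9: f(9,-5)=27 f(9,-3)=83 f(9,-1)=126 f(9,1)=126 f(9,3)=84 f(9,5)=36 f(9,7)=9 f(9,9)=1
t=10: f(10,-4)=110 f(10,-2)=209 f(10,0)=252 f(10,2)=210 f(10,4)=120 f(10,6)=45 f(10,8)=10 f(10,10)=1
t=11: f(11,-5)=110 f(11,-3)=319 f(11,-1)=461 f(11,1)=462 f(11,3)=330 f(11,5)=165 f(11,7)=55 f(11,9)=11 f(11,11)=1
t=12: f(12,-4)=429 f(12,-2)=780 f(12,0)=923 f(12,2)=792 f(12,4)=495 f(12,6)=220 f(12,8)=66 f(12,10)=12 f(12,12)=1
t=13: f(13,-5)=429 f(13,-3)=1209 f(13,-1)=1703 f(13,1)=1715 f(13,3)=1287 f(13,5)=715 f(13,7)=286 f(13,9)=78 f(13,11)=13 f(13,13)=1
Σ_s f(13,s) = 7436
P = 7436/8192 = 1859/2048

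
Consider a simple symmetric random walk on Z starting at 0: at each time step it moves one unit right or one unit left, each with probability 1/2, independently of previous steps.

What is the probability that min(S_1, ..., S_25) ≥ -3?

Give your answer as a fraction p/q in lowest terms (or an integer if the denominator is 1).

Answer: 2414425/4194304

Derivation:
Let f(t,s) = #length-t paths at position s with S_1..S_t all ≥ -3.
f(t,s) = f(t-1,s-1) + f(t-1,s+1) for s ≥ -3; f(t,s) = 0 for s < -3.
t=0: f(0,0)=1
t=1: f(1,-1)=1 f(1,1)=1
t=2: f(2,-2)=1 f(2,0)=2 f(2,2)=1
t=3: f(3,-3)=1 f(3,-1)=3 f(3,1)=3 f(3,3)=1
t=4: f(4,-2)=4 f(4,0)=6 f(4,2)=4 f(4,4)=1
t=5: f(5,-3)=4 f(5,-1)=10 f(5,1)=10 f(5,3)=5 f(5,5)=1
t=6: f(6,-2)=14 f(6,0)=20 f(6,2)=15 f(6,4)=6 f(6,6)=1
t=7: f(7,-3)=14 f(7,-1)=34 f(7,1)=35 f(7,3)=21 f(7,5)=7 f(7,7)=1
t=8: f(8,-2)=48 f(8,0)=69 f(8,2)=56 f(8,4)=28 f(8,6)=8 f(8,8)=1
t=9: f(9,-3)=48 f(9,-1)=117 f(9,1)=125 f(9,3)=84 f(9,5)=36 f(9,7)=9 f(9,9)=1
t=10: f(10,-2)=165 f(10,0)=242 f(10,2)=209 f(10,4)=120 f(10,6)=45 f(10,8)=10 f(10,10)=1
t=11: f(11,-3)=165 f(11,-1)=407 f(11,1)=451 f(11,3)=329 f(11,5)=165 f(11,7)=55 f(11,9)=11 f(11,11)=1
t=12: f(12,-2)=572 f(12,0)=858 f(12,2)=780 f(12,4)=494 f(12,6)=220 f(12,8)=66 f(12,10)=12 f(12,12)=1
t=13: f(13,-3)=572 f(13,-1)=1430 f(13,1)=1638 f(13,3)=1274 f(13,5)=714 f(13,7)=286 f(13,9)=78 f(13,11)=13 f(13,13)=1
t=14: f(14,-2)=2002 f(14,0)=3068 f(14,2)=2912 f(14,4)=1988 f(14,6)=1000 f(14,8)=364 f(14,10)=91 f(14,12)=14 f(14,14)=1
t=15: f(15,-3)=2002 f(15,-1)=5070 f(15,1)=5980 f(15,3)=4900 f(15,5)=2988 f(15,7)=1364 f(15,9)=455 f(15,11)=105 f(15,13)=15 f(15,15)=1
t=16: f(16,-2)=7072 f(16,0)=11050 f(16,2)=10880 f(16,4)=7888 f(16,6)=4352 f(16,8)=1819 f(16,10)=560 f(16,12)=120 f(16,14)=16 f(16,16)=1
t=17: f(17,-3)=7072 f(17,-1)=18122 f(17,1)=21930 f(17,3)=18768 f(17,5)=12240 f(17,7)=6171 f(17,9)=2379 f(17,11)=680 f(17,13)=136 f(17,15)=17 f(17,17)=1
t=18: f(18,-2)=25194 f(18,0)=40052 f(18,2)=40698 f(18,4)=31008 f(18,6)=18411 f(18,8)=8550 f(18,10)=3059 f(18,12)=816 f(18,14)=153 f(18,16)=18 f(18,18)=1
t=19: f(19,-3)=25194 f(19,-1)=65246 f(19,1)=80750 f(19,3)=71706 f(19,5)=49419 f(19,7)=26961 f(19,9)=11609 f(19,11)=3875 f(19,13)=969 f(19,15)=171 f(19,17)=19 f(19,19)=1
t=20: f(20,-2)=90440 f(20,0)=145996 f(20,2)=152456 f(20,4)=121125 f(20,6)=76380 f(20,8)=38570 f(20,10)=15484 f(20,12)=4844 f(20,14)=1140 f(20,16)=190 f(20,18)=20 f(20,20)=1
t=21: f(21,-3)=90440 f(21,-1)=236436 f(21,1)=298452 f(21,3)=273581 f(21,5)=197505 f(21,7)=114950 f(21,9)=54054 f(21,11)=20328 f(21,13)=5984 f(21,15)=1330 f(21,17)=210 f(21,19)=21 f(21,21)=1
t=22: f(22,-2)=326876 f(22,0)=534888 f(22,2)=572033 f(22,4)=471086 f(22,6)=312455 f(22,8)=169004 f(22,10)=74382 f(22,12)=26312 f(22,14)=7314 f(22,16)=1540 f(22,18)=231 f(22,20)=22 f(22,22)=1
t=23: f(23,-3)=326876 f(23,-1)=861764 f(23,1)=1106921 f(23,3)=1043119 f(23,5)=783541 f(23,7)=481459 f(23,9)=243386 f(23,11)=100694 f(23,13)=33626 f(23,15)=8854 f(23,17)=1771 f(23,19)=253 f(23,21)=23 f(23,23)=1
t=24: f(24,-2)=1188640 f(24,0)=1968685 f(24,2)=2150040 f(24,4)=1826660 f(24,6)=1265000 f(24,8)=724845 f(24,10)=344080 f(24,12)=134320 f(24,14)=42480 f(24,16)=10625 f(24,18)=2024 f(24,20)=276 f(24,22)=24 f(24,24)=1
t=25: f(25,-3)=1188640 f(25,-1)=3157325 f(25,1)=4118725 f(25,3)=3976700 f(25,5)=3091660 f(25,7)=1989845 f(25,9)=1068925 f(25,11)=478400 f(25,13)=176800 f(25,15)=53105 f(25,17)=12649 f(25,19)=2300 f(25,21)=300 f(25,23)=25 f(25,25)=1
Σ_s f(25,s) = 19315400
P = 19315400/33554432 = 2414425/4194304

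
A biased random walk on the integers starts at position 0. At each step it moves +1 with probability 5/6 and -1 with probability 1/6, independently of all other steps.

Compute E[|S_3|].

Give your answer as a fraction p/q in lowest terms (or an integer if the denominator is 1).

Answer: 13/6

Derivation:
S_3 takes values m ≡ 1 (mod 2) with |m| ≤ 3; P(S_3=m) = C(3,(3+m)/2) · (5/6)^((3+m)/2) · (1/6)^((3-m)/2).
Distribution: P(S=-3)=1/216, P(S=-1)=5/72, P(S=1)=25/72, P(S=3)=125/216
E[|S_3|] = Σ_m |m|·P(S_3=m) = 13/6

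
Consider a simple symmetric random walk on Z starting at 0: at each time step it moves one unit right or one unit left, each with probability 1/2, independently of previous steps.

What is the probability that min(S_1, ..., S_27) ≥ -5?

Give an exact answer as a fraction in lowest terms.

Let f(t,s) = #length-t paths at position s with S_1..S_t all ≥ -5.
f(t,s) = f(t-1,s-1) + f(t-1,s+1) for s ≥ -5; f(t,s) = 0 for s < -5.
t=0: f(0,0)=1
t=1: f(1,-1)=1 f(1,1)=1
t=2: f(2,-2)=1 f(2,0)=2 f(2,2)=1
t=3: f(3,-3)=1 f(3,-1)=3 f(3,1)=3 f(3,3)=1
t=4: f(4,-4)=1 f(4,-2)=4 f(4,0)=6 f(4,2)=4 f(4,4)=1
t=5: f(5,-5)=1 f(5,-3)=5 f(5,-1)=10 f(5,1)=10 f(5,3)=5 f(5,5)=1
t=6: f(6,-4)=6 f(6,-2)=15 f(6,0)=20 f(6,2)=15 f(6,4)=6 f(6,6)=1
t=7: f(7,-5)=6 f(7,-3)=21 f(7,-1)=35 f(7,1)=35 f(7,3)=21 f(7,5)=7 f(7,7)=1
t=8: f(8,-4)=27 f(8,-2)=56 f(8,0)=70 f(8,2)=56 f(8,4)=28 f(8,6)=8 f(8,8)=1
t=9: f(9,-5)=27 f(9,-3)=83 f(9,-1)=126 f(9,1)=126 f(9,3)=84 f(9,5)=36 f(9,7)=9 f(9,9)=1
t=10: f(10,-4)=110 f(10,-2)=209 f(10,0)=252 f(10,2)=210 f(10,4)=120 f(10,6)=45 f(10,8)=10 f(10,10)=1
t=11: f(11,-5)=110 f(11,-3)=319 f(11,-1)=461 f(11,1)=462 f(11,3)=330 f(11,5)=165 f(11,7)=55 f(11,9)=11 f(11,11)=1
t=12: f(12,-4)=429 f(12,-2)=780 f(12,0)=923 f(12,2)=792 f(12,4)=495 f(12,6)=220 f(12,8)=66 f(12,10)=12 f(12,12)=1
t=13: f(13,-5)=429 f(13,-3)=1209 f(13,-1)=1703 f(13,1)=1715 f(13,3)=1287 f(13,5)=715 f(13,7)=286 f(13,9)=78 f(13,11)=13 f(13,13)=1
t=14: f(14,-4)=1638 f(14,-2)=2912 f(14,0)=3418 f(14,2)=3002 f(14,4)=2002 f(14,6)=1001 f(14,8)=364 f(14,10)=91 f(14,12)=14 f(14,14)=1
t=15: f(15,-5)=1638 f(15,-3)=4550 f(15,-1)=6330 f(15,1)=6420 f(15,3)=5004 f(15,5)=3003 f(15,7)=1365 f(15,9)=455 f(15,11)=105 f(15,13)=15 f(15,15)=1
t=16: f(16,-4)=6188 f(16,-2)=10880 f(16,0)=12750 f(16,2)=11424 f(16,4)=8007 f(16,6)=4368 f(16,8)=1820 f(16,10)=560 f(16,12)=120 f(16,14)=16 f(16,16)=1
t=17: f(17,-5)=6188 f(17,-3)=17068 f(17,-1)=23630 f(17,1)=24174 f(17,3)=19431 f(17,5)=12375 f(17,7)=6188 f(17,9)=2380 f(17,11)=680 f(17,13)=136 f(17,15)=17 f(17,17)=1
t=18: f(18,-4)=23256 f(18,-2)=40698 f(18,0)=47804 f(18,2)=43605 f(18,4)=31806 f(18,6)=18563 f(18,8)=8568 f(18,10)=3060 f(18,12)=816 f(18,14)=153 f(18,16)=18 f(18,18)=1
t=19: f(19,-5)=23256 f(19,-3)=63954 f(19,-1)=88502 f(19,1)=91409 f(19,3)=75411 f(19,5)=50369 f(19,7)=27131 f(19,9)=11628 f(19,11)=3876 f(19,13)=969 f(19,15)=171 f(19,17)=19 f(19,19)=1
t=20: f(20,-4)=87210 f(20,-2)=152456 f(20,0)=179911 f(20,2)=166820 f(20,4)=125780 f(20,6)=77500 f(20,8)=38759 f(20,10)=15504 f(20,12)=4845 f(20,14)=1140 f(20,16)=190 f(20,18)=20 f(20,20)=1
t=21: f(21,-5)=87210 f(21,-3)=239666 f(21,-1)=332367 f(21,1)=346731 f(21,3)=292600 f(21,5)=203280 f(21,7)=116259 f(21,9)=54263 f(21,11)=20349 f(21,13)=5985 f(21,15)=1330 f(21,17)=210 f(21,19)=21 f(21,21)=1
t=22: f(22,-4)=326876 f(22,-2)=572033 f(22,0)=679098 f(22,2)=639331 f(22,4)=495880 f(22,6)=319539 f(22,8)=170522 f(22,10)=74612 f(22,12)=26334 f(22,14)=7315 f(22,16)=1540 f(22,18)=231 f(22,20)=22 f(22,22)=1
t=23: f(23,-5)=326876 f(23,-3)=898909 f(23,-1)=1251131 f(23,1)=1318429 f(23,3)=1135211 f(23,5)=815419 f(23,7)=490061 f(23,9)=245134 f(23,11)=100946 f(23,13)=33649 f(23,15)=8855 f(23,17)=1771 f(23,19)=253 f(23,21)=23 f(23,23)=1
t=24: f(24,-4)=1225785 f(24,-2)=2150040 f(24,0)=2569560 f(24,2)=2453640 f(24,4)=1950630 f(24,6)=1305480 f(24,8)=735195 f(24,10)=346080 f(24,12)=134595 f(24,14)=42504 f(24,16)=10626 f(24,18)=2024 f(24,20)=276 f(24,22)=24 f(24,24)=1
t=25: f(25,-5)=1225785 f(25,-3)=3375825 f(25,-1)=4719600 f(25,1)=5023200 f(25,3)=4404270 f(25,5)=3256110 f(25,7)=2040675 f(25,9)=1081275 f(25,11)=480675 f(25,13)=177099 f(25,15)=53130 f(25,17)=12650 f(25,19)=2300 f(25,21)=300 f(25,23)=25 f(25,25)=1
t=26: f(26,-4)=4601610 f(26,-2)=8095425 f(26,0)=9742800 f(26,2)=9427470 f(26,4)=7660380 f(26,6)=5296785 f(26,8)=3121950 f(26,10)=1561950 f(26,12)=657774 f(26,14)=230229 f(26,16)=65780 f(26,18)=14950 f(26,20)=2600 f(26,22)=325 f(26,24)=26 f(26,26)=1
t=27: f(27,-5)=4601610 f(27,-3)=12697035 f(27,-1)=17838225 f(27,1)=19170270 f(27,3)=17087850 f(27,5)=12957165 f(27,7)=8418735 f(27,9)=4683900 f(27,11)=2219724 f(27,13)=888003 f(27,15)=296009 f(27,17)=80730 f(27,19)=17550 f(27,21)=2925 f(27,23)=351 f(27,25)=27 f(27,27)=1
Σ_s f(27,s) = 100960110
P = 100960110/134217728 = 50480055/67108864

Answer: 50480055/67108864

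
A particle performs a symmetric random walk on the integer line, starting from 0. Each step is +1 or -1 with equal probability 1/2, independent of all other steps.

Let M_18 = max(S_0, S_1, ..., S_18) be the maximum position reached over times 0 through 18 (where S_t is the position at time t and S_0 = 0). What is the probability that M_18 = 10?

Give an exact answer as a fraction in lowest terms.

Answer: 765/65536

Derivation:
Let M_18 = max(S_0,...,S_18). Use the reflection principle: for j ≥ 1, #{paths with M_18 ≥ j} = #{S_18 ≥ j} + #{S_18 ≥ j+1}.
By reflection, #{M_18 ≥ 10} = #{S_18 ≥ 10} + #{S_18 ≥ 11} = 4048 + 988 = 5036.
#{M_18 ≥ 11} = #{S_18 ≥ 11} + #{S_18 ≥ 12} = 988 + 988 = 1976.
#{M_18 = 10} = 5036 - 1976 = 3060.
P(M_18 = 10) = 3060/262144 = 765/65536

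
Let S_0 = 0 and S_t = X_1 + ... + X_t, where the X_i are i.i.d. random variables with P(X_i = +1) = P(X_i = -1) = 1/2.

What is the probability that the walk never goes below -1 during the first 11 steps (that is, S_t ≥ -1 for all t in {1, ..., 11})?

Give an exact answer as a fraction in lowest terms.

Let f(t,s) = #length-t paths at position s with S_1..S_t all ≥ -1.
f(t,s) = f(t-1,s-1) + f(t-1,s+1) for s ≥ -1; f(t,s) = 0 for s < -1.
t=0: f(0,0)=1
t=1: f(1,-1)=1 f(1,1)=1
t=2: f(2,0)=2 f(2,2)=1
t=3: f(3,-1)=2 f(3,1)=3 f(3,3)=1
t=4: f(4,0)=5 f(4,2)=4 f(4,4)=1
t=5: f(5,-1)=5 f(5,1)=9 f(5,3)=5 f(5,5)=1
t=6: f(6,0)=14 f(6,2)=14 f(6,4)=6 f(6,6)=1
t=7: f(7,-1)=14 f(7,1)=28 f(7,3)=20 f(7,5)=7 f(7,7)=1
t=8: f(8,0)=42 f(8,2)=48 f(8,4)=27 f(8,6)=8 f(8,8)=1
t=9: f(9,-1)=42 f(9,1)=90 f(9,3)=75 f(9,5)=35 f(9,7)=9 f(9,9)=1
t=10: f(10,0)=132 f(10,2)=165 f(10,4)=110 f(10,6)=44 f(10,8)=10 f(10,10)=1
t=11: f(11,-1)=132 f(11,1)=297 f(11,3)=275 f(11,5)=154 f(11,7)=54 f(11,9)=11 f(11,11)=1
Σ_s f(11,s) = 924
P = 924/2048 = 231/512

Answer: 231/512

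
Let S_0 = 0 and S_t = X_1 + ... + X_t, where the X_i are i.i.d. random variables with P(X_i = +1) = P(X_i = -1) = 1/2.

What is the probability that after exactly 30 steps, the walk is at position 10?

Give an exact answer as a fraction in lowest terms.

To reach position 10 after 30 steps: need 20 steps of +1 and 10 of -1.
Favorable paths: C(30,20) = 30045015
Total paths: 2^30 = 1073741824
P = 30045015/1073741824 = 30045015/1073741824

Answer: 30045015/1073741824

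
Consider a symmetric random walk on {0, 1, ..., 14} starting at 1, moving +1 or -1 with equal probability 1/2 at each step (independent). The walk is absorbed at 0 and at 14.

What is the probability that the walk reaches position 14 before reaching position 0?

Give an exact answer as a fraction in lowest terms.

Symmetric walk (p = 1/2): the harmonic-function argument gives P(hit 14 before 0 | start at 1) = a/N.
P = 1/14 = 1/14

Answer: 1/14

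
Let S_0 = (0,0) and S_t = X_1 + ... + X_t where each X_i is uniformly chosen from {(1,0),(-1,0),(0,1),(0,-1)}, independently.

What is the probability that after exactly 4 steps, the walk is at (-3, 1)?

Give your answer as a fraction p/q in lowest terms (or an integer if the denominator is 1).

Answer: 1/64

Derivation:
Let h be the number of horizontal steps (so 4-h are vertical). To end at (-3,1) need (h-3)/2 right-steps and ((4-h)+1)/2 up-steps.
Sum over h with 3 ≤ h ≤ 3, h ≡ 1 (mod 2), 4-h ≡ 1 (mod 2):
h=3: C(4,3)·C(3,0)·C(1,1) = 4·1·1 = 4
Total favorable: 4
Total paths: 4^4 = 256
P = 4/256 = 1/64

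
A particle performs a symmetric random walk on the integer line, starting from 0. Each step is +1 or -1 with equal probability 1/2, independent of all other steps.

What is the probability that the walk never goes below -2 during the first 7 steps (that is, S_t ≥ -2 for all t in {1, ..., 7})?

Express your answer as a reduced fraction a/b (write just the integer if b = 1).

Let f(t,s) = #length-t paths at position s with S_1..S_t all ≥ -2.
f(t,s) = f(t-1,s-1) + f(t-1,s+1) for s ≥ -2; f(t,s) = 0 for s < -2.
t=0: f(0,0)=1
t=1: f(1,-1)=1 f(1,1)=1
t=2: f(2,-2)=1 f(2,0)=2 f(2,2)=1
t=3: f(3,-1)=3 f(3,1)=3 f(3,3)=1
t=4: f(4,-2)=3 f(4,0)=6 f(4,2)=4 f(4,4)=1
t=5: f(5,-1)=9 f(5,1)=10 f(5,3)=5 f(5,5)=1
t=6: f(6,-2)=9 f(6,0)=19 f(6,2)=15 f(6,4)=6 f(6,6)=1
t=7: f(7,-1)=28 f(7,1)=34 f(7,3)=21 f(7,5)=7 f(7,7)=1
Σ_s f(7,s) = 91
P = 91/128 = 91/128

Answer: 91/128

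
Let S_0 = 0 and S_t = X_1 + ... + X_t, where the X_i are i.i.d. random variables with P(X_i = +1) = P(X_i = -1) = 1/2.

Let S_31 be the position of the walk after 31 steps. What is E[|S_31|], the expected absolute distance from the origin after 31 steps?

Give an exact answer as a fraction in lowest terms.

S_31 takes values m ≡ 1 (mod 2) with |m| ≤ 31; P(S_31=m) = C(31,(31+m)/2)/2^31.
Total paths: 2^31 = 2147483648
Distribution: P(S=-31)=1/2147483648, P(S=-29)=31/2147483648, P(S=-27)=465/2147483648, P(S=-25)=4495/2147483648, P(S=-23)=31465/2147483648, P(S=-21)=169911/2147483648, P(S=-19)=736281/2147483648, P(S=-17)=2629575/2147483648, P(S=-15)=7888725/2147483648, P(S=-13)=20160075/2147483648, P(S=-11)=44352165/2147483648, P(S=-9)=84672315/2147483648, P(S=-7)=141120525/2147483648, P(S=-5)=206253075/2147483648, P(S=-3)=265182525/2147483648, P(S=-1)=300540195/2147483648, P(S=1)=300540195/2147483648, P(S=3)=265182525/2147483648, P(S=5)=206253075/2147483648, P(S=7)=141120525/2147483648, P(S=9)=84672315/2147483648, P(S=11)=44352165/2147483648, P(S=13)=20160075/2147483648, P(S=15)=7888725/2147483648, P(S=17)=2629575/2147483648, P(S=19)=736281/2147483648, P(S=21)=169911/2147483648, P(S=23)=31465/2147483648, P(S=25)=4495/2147483648, P(S=27)=465/2147483648, P(S=29)=31/2147483648, P(S=31)=1/2147483648
E[|S_31|] = Σ_m |m|·P(S_31=m) = 9617286240/2147483648 = 300540195/67108864

Answer: 300540195/67108864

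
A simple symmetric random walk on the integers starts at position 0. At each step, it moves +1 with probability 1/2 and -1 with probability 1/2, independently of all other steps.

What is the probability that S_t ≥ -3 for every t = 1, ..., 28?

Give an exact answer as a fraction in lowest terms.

Answer: 145422675/268435456

Derivation:
Let f(t,s) = #length-t paths at position s with S_1..S_t all ≥ -3.
f(t,s) = f(t-1,s-1) + f(t-1,s+1) for s ≥ -3; f(t,s) = 0 for s < -3.
t=0: f(0,0)=1
t=1: f(1,-1)=1 f(1,1)=1
t=2: f(2,-2)=1 f(2,0)=2 f(2,2)=1
t=3: f(3,-3)=1 f(3,-1)=3 f(3,1)=3 f(3,3)=1
t=4: f(4,-2)=4 f(4,0)=6 f(4,2)=4 f(4,4)=1
t=5: f(5,-3)=4 f(5,-1)=10 f(5,1)=10 f(5,3)=5 f(5,5)=1
t=6: f(6,-2)=14 f(6,0)=20 f(6,2)=15 f(6,4)=6 f(6,6)=1
t=7: f(7,-3)=14 f(7,-1)=34 f(7,1)=35 f(7,3)=21 f(7,5)=7 f(7,7)=1
t=8: f(8,-2)=48 f(8,0)=69 f(8,2)=56 f(8,4)=28 f(8,6)=8 f(8,8)=1
t=9: f(9,-3)=48 f(9,-1)=117 f(9,1)=125 f(9,3)=84 f(9,5)=36 f(9,7)=9 f(9,9)=1
t=10: f(10,-2)=165 f(10,0)=242 f(10,2)=209 f(10,4)=120 f(10,6)=45 f(10,8)=10 f(10,10)=1
t=11: f(11,-3)=165 f(11,-1)=407 f(11,1)=451 f(11,3)=329 f(11,5)=165 f(11,7)=55 f(11,9)=11 f(11,11)=1
t=12: f(12,-2)=572 f(12,0)=858 f(12,2)=780 f(12,4)=494 f(12,6)=220 f(12,8)=66 f(12,10)=12 f(12,12)=1
t=13: f(13,-3)=572 f(13,-1)=1430 f(13,1)=1638 f(13,3)=1274 f(13,5)=714 f(13,7)=286 f(13,9)=78 f(13,11)=13 f(13,13)=1
t=14: f(14,-2)=2002 f(14,0)=3068 f(14,2)=2912 f(14,4)=1988 f(14,6)=1000 f(14,8)=364 f(14,10)=91 f(14,12)=14 f(14,14)=1
t=15: f(15,-3)=2002 f(15,-1)=5070 f(15,1)=5980 f(15,3)=4900 f(15,5)=2988 f(15,7)=1364 f(15,9)=455 f(15,11)=105 f(15,13)=15 f(15,15)=1
t=16: f(16,-2)=7072 f(16,0)=11050 f(16,2)=10880 f(16,4)=7888 f(16,6)=4352 f(16,8)=1819 f(16,10)=560 f(16,12)=120 f(16,14)=16 f(16,16)=1
t=17: f(17,-3)=7072 f(17,-1)=18122 f(17,1)=21930 f(17,3)=18768 f(17,5)=12240 f(17,7)=6171 f(17,9)=2379 f(17,11)=680 f(17,13)=136 f(17,15)=17 f(17,17)=1
t=18: f(18,-2)=25194 f(18,0)=40052 f(18,2)=40698 f(18,4)=31008 f(18,6)=18411 f(18,8)=8550 f(18,10)=3059 f(18,12)=816 f(18,14)=153 f(18,16)=18 f(18,18)=1
t=19: f(19,-3)=25194 f(19,-1)=65246 f(19,1)=80750 f(19,3)=71706 f(19,5)=49419 f(19,7)=26961 f(19,9)=11609 f(19,11)=3875 f(19,13)=969 f(19,15)=171 f(19,17)=19 f(19,19)=1
t=20: f(20,-2)=90440 f(20,0)=145996 f(20,2)=152456 f(20,4)=121125 f(20,6)=76380 f(20,8)=38570 f(20,10)=15484 f(20,12)=4844 f(20,14)=1140 f(20,16)=190 f(20,18)=20 f(20,20)=1
t=21: f(21,-3)=90440 f(21,-1)=236436 f(21,1)=298452 f(21,3)=273581 f(21,5)=197505 f(21,7)=114950 f(21,9)=54054 f(21,11)=20328 f(21,13)=5984 f(21,15)=1330 f(21,17)=210 f(21,19)=21 f(21,21)=1
t=22: f(22,-2)=326876 f(22,0)=534888 f(22,2)=572033 f(22,4)=471086 f(22,6)=312455 f(22,8)=169004 f(22,10)=74382 f(22,12)=26312 f(22,14)=7314 f(22,16)=1540 f(22,18)=231 f(22,20)=22 f(22,22)=1
t=23: f(23,-3)=326876 f(23,-1)=861764 f(23,1)=1106921 f(23,3)=1043119 f(23,5)=783541 f(23,7)=481459 f(23,9)=243386 f(23,11)=100694 f(23,13)=33626 f(23,15)=8854 f(23,17)=1771 f(23,19)=253 f(23,21)=23 f(23,23)=1
t=24: f(24,-2)=1188640 f(24,0)=1968685 f(24,2)=2150040 f(24,4)=1826660 f(24,6)=1265000 f(24,8)=724845 f(24,10)=344080 f(24,12)=134320 f(24,14)=42480 f(24,16)=10625 f(24,18)=2024 f(24,20)=276 f(24,22)=24 f(24,24)=1
t=25: f(25,-3)=1188640 f(25,-1)=3157325 f(25,1)=4118725 f(25,3)=3976700 f(25,5)=3091660 f(25,7)=1989845 f(25,9)=1068925 f(25,11)=478400 f(25,13)=176800 f(25,15)=53105 f(25,17)=12649 f(25,19)=2300 f(25,21)=300 f(25,23)=25 f(25,25)=1
t=26: f(26,-2)=4345965 f(26,0)=7276050 f(26,2)=8095425 f(26,4)=7068360 f(26,6)=5081505 f(26,8)=3058770 f(26,10)=1547325 f(26,12)=655200 f(26,14)=229905 f(26,16)=65754 f(26,18)=14949 f(26,20)=2600 f(26,22)=325 f(26,24)=26 f(26,26)=1
t=27: f(27,-3)=4345965 f(27,-1)=11622015 f(27,1)=15371475 f(27,3)=15163785 f(27,5)=12149865 f(27,7)=8140275 f(27,9)=4606095 f(27,11)=2202525 f(27,13)=885105 f(27,15)=295659 f(27,17)=80703 f(27,19)=17549 f(27,21)=2925 f(27,23)=351 f(27,25)=27 f(27,27)=1
t=28: f(28,-2)=15967980 f(28,0)=26993490 f(28,2)=30535260 f(28,4)=27313650 f(28,6)=20290140 f(28,8)=12746370 f(28,10)=6808620 f(28,12)=3087630 f(28,14)=1180764 f(28,16)=376362 f(28,18)=98252 f(28,20)=20474 f(28,22)=3276 f(28,24)=378 f(28,26)=28 f(28,28)=1
Σ_s f(28,s) = 145422675
P = 145422675/268435456 = 145422675/268435456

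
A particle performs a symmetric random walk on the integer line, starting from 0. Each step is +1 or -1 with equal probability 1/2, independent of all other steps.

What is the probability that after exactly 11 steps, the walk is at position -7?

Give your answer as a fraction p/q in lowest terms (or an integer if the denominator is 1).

To reach position -7 after 11 steps: need 2 steps of +1 and 9 of -1.
Favorable paths: C(11,2) = 55
Total paths: 2^11 = 2048
P = 55/2048 = 55/2048

Answer: 55/2048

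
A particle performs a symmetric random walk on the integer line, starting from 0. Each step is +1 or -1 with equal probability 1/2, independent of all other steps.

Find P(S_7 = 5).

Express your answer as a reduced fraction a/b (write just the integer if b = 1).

To reach position 5 after 7 steps: need 6 steps of +1 and 1 of -1.
Favorable paths: C(7,6) = 7
Total paths: 2^7 = 128
P = 7/128 = 7/128

Answer: 7/128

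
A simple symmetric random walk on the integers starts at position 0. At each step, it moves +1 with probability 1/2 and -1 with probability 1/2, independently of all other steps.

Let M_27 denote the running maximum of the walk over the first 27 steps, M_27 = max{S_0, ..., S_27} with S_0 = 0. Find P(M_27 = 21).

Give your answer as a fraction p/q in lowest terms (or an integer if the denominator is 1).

Let M_27 = max(S_0,...,S_27). Use the reflection principle: for j ≥ 1, #{paths with M_27 ≥ j} = #{S_27 ≥ j} + #{S_27 ≥ j+1}.
By reflection, #{M_27 ≥ 21} = #{S_27 ≥ 21} + #{S_27 ≥ 22} = 3304 + 379 = 3683.
#{M_27 ≥ 22} = #{S_27 ≥ 22} + #{S_27 ≥ 23} = 379 + 379 = 758.
#{M_27 = 21} = 3683 - 758 = 2925.
P(M_27 = 21) = 2925/134217728 = 2925/134217728

Answer: 2925/134217728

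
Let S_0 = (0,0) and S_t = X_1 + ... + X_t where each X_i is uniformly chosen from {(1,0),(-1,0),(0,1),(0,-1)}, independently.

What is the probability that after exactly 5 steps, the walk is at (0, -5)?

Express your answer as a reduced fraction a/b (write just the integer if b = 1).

Answer: 1/1024

Derivation:
Let h be the number of horizontal steps (so 5-h are vertical). To end at (0,-5) need (h+0)/2 right-steps and ((5-h)-5)/2 up-steps.
Sum over h with 0 ≤ h ≤ 0, h ≡ 0 (mod 2), 5-h ≡ 1 (mod 2):
h=0: C(5,0)·C(0,0)·C(5,0) = 1·1·1 = 1
Total favorable: 1
Total paths: 4^5 = 1024
P = 1/1024 = 1/1024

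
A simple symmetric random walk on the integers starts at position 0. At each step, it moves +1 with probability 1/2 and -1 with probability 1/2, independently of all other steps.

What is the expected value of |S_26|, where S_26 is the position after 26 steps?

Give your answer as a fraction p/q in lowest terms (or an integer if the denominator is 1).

Answer: 16900975/4194304

Derivation:
S_26 takes values m ≡ 0 (mod 2) with |m| ≤ 26; P(S_26=m) = C(26,(26+m)/2)/2^26.
Total paths: 2^26 = 67108864
Distribution: P(S=-26)=1/67108864, P(S=-24)=26/67108864, P(S=-22)=325/67108864, P(S=-20)=2600/67108864, P(S=-18)=14950/67108864, P(S=-16)=65780/67108864, P(S=-14)=230230/67108864, P(S=-12)=657800/67108864, P(S=-10)=1562275/67108864, P(S=-8)=3124550/67108864, P(S=-6)=5311735/67108864, P(S=-4)=7726160/67108864, P(S=-2)=9657700/67108864, P(S=0)=10400600/67108864, P(S=2)=9657700/67108864, P(S=4)=7726160/67108864, P(S=6)=5311735/67108864, P(S=8)=3124550/67108864, P(S=10)=1562275/67108864, P(S=12)=657800/67108864, P(S=14)=230230/67108864, P(S=16)=65780/67108864, P(S=18)=14950/67108864, P(S=20)=2600/67108864, P(S=22)=325/67108864, P(S=24)=26/67108864, P(S=26)=1/67108864
E[|S_26|] = Σ_m |m|·P(S_26=m) = 270415600/67108864 = 16900975/4194304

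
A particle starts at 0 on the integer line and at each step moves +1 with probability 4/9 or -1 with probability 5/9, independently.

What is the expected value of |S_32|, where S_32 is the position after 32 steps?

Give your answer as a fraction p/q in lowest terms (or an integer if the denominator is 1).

S_32 takes values m ≡ 0 (mod 2) with |m| ≤ 32; P(S_32=m) = C(32,(32+m)/2) · (4/9)^((32+m)/2) · (5/9)^((32-m)/2).
Distribution: P(S=-32)=23283064365386962890625/3433683820292512484657849089281, P(S=-30)=596046447753906250000000/3433683820292512484657849089281, P(S=-28)=7390975952148437500000000/3433683820292512484657849089281, P(S=-26)=59127807617187500000000000/3433683820292512484657849089281, P(S=-24)=342941284179687500000000000/3433683820292512484657849089281, P(S=-22)=1536376953125000000000000000/3433683820292512484657849089281, P(S=-20)=614550781250000000000000000/381520424476945831628649898809, P(S=-18)=1826093750000000000000000000/381520424476945831628649898809, P(S=-16)=4565234375000000000000000000/381520424476945831628649898809, P(S=-14)=29217500000000000000000000000/1144561273430837494885949696427, P(S=-12)=53760200000000000000000000000/1144561273430837494885949696427, P(S=-10)=86016320000000000000000000000/1144561273430837494885949696427, P(S=-8)=120422848000000000000000000000/1144561273430837494885949696427, P(S=-6)=148212736000000000000000000000/1144561273430837494885949696427, P(S=-4)=160916684800000000000000000000/1144561273430837494885949696427, P(S=-2)=51493339136000000000000000000/381520424476945831628649898809, P(S=0)=43769338265600000000000000000/381520424476945831628649898809, P(S=2)=32955737047040000000000000000/381520424476945831628649898809, P(S=4)=65911474094080000000000000000/1144561273430837494885949696427, P(S=6)=38853079465984000000000000000/1144561273430837494885949696427, P(S=8)=20203601322311680000000000000/1144561273430837494885949696427, P(S=10)=9235932033056768000000000000/1144561273430837494885949696427, P(S=12)=3694372813222707200000000000/1144561273430837494885949696427, P(S=14)=1284999239381811200000000000/1144561273430837494885949696427, P(S=16)=128499923938181120000000000/381520424476945831628649898809, P(S=18)=32895980528174366720000000/381520424476945831628649898809, P(S=20)=7085288113760632832000000/381520424476945831628649898809, P(S=22)=11336460982017012531200000/3433683820292512484657849089281, P(S=24)=1619494426002430361600000/3433683820292512484657849089281, P(S=26)=178702833214061281280000/3433683820292512484657849089281, P(S=28)=14296226657124902502400/3433683820292512484657849089281, P(S=30)=737869762948382064640/3433683820292512484657849089281, P(S=32)=18446744073709551616/3433683820292512484657849089281
E[|S_32|] = Σ_m |m|·P(S_32=m) = 2036034842023806341058203137568/381520424476945831628649898809

Answer: 2036034842023806341058203137568/381520424476945831628649898809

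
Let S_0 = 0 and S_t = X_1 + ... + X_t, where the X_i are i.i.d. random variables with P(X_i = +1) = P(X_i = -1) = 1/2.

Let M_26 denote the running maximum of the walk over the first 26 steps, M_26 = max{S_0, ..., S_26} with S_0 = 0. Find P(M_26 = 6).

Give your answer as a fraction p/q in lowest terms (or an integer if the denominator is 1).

Answer: 5311735/67108864

Derivation:
Let M_26 = max(S_0,...,S_26). Use the reflection principle: for j ≥ 1, #{paths with M_26 ≥ j} = #{S_26 ≥ j} + #{S_26 ≥ j+1}.
By reflection, #{M_26 ≥ 6} = #{S_26 ≥ 6} + #{S_26 ≥ 7} = 10970272 + 5658537 = 16628809.
#{M_26 ≥ 7} = #{S_26 ≥ 7} + #{S_26 ≥ 8} = 5658537 + 5658537 = 11317074.
#{M_26 = 6} = 16628809 - 11317074 = 5311735.
P(M_26 = 6) = 5311735/67108864 = 5311735/67108864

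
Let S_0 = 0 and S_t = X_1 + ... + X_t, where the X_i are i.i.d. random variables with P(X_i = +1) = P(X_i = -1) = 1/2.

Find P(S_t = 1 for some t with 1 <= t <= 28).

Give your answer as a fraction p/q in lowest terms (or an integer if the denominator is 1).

Answer: 28539857/33554432

Derivation:
Count via complement. Let g(t,s) = #length-t paths at position s with S_1..S_t all ≠ 1.
g(t,s) = g(t-1,s-1) + g(t-1,s+1) for s ≠ 1; g(t,1) = 0.
t=0: g(0,0)=1
t=1: g(1,-1)=1
t=2: g(2,-2)=1 g(2,0)=1
t=3: g(3,-3)=1 g(3,-1)=2
t=4: g(4,-4)=1 g(4,-2)=3 g(4,0)=2
t=5: g(5,-5)=1 g(5,-3)=4 g(5,-1)=5
t=6: g(6,-6)=1 g(6,-4)=5 g(6,-2)=9 g(6,0)=5
t=7: g(7,-7)=1 g(7,-5)=6 g(7,-3)=14 g(7,-1)=14
t=8: g(8,-8)=1 g(8,-6)=7 g(8,-4)=20 g(8,-2)=28 g(8,0)=14
t=9: g(9,-9)=1 g(9,-7)=8 g(9,-5)=27 g(9,-3)=48 g(9,-1)=42
t=10: g(10,-10)=1 g(10,-8)=9 g(10,-6)=35 g(10,-4)=75 g(10,-2)=90 g(10,0)=42
t=11: g(11,-11)=1 g(11,-9)=10 g(11,-7)=44 g(11,-5)=110 g(11,-3)=165 g(11,-1)=132
t=12: g(12,-12)=1 g(12,-10)=11 g(12,-8)=54 g(12,-6)=154 g(12,-4)=275 g(12,-2)=297 g(12,0)=132
t=13: g(13,-13)=1 g(13,-11)=12 g(13,-9)=65 g(13,-7)=208 g(13,-5)=429 g(13,-3)=572 g(13,-1)=429
t=14: g(14,-14)=1 g(14,-12)=13 g(14,-10)=77 g(14,-8)=273 g(14,-6)=637 g(14,-4)=1001 g(14,-2)=1001 g(14,0)=429
t=15: g(15,-15)=1 g(15,-13)=14 g(15,-11)=90 g(15,-9)=350 g(15,-7)=910 g(15,-5)=1638 g(15,-3)=2002 g(15,-1)=1430
t=16: g(16,-16)=1 g(16,-14)=15 g(16,-12)=104 g(16,-10)=440 g(16,-8)=1260 g(16,-6)=2548 g(16,-4)=3640 g(16,-2)=3432 g(16,0)=1430
t=17: g(17,-17)=1 g(17,-15)=16 g(17,-13)=119 g(17,-11)=544 g(17,-9)=1700 g(17,-7)=3808 g(17,-5)=6188 g(17,-3)=7072 g(17,-1)=4862
t=18: g(18,-18)=1 g(18,-16)=17 g(18,-14)=135 g(18,-12)=663 g(18,-10)=2244 g(18,-8)=5508 g(18,-6)=9996 g(18,-4)=13260 g(18,-2)=11934 g(18,0)=4862
t=19: g(19,-19)=1 g(19,-17)=18 g(19,-15)=152 g(19,-13)=798 g(19,-11)=2907 g(19,-9)=7752 g(19,-7)=15504 g(19,-5)=23256 g(19,-3)=25194 g(19,-1)=16796
t=20: g(20,-20)=1 g(20,-18)=19 g(20,-16)=170 g(20,-14)=950 g(20,-12)=3705 g(20,-10)=10659 g(20,-8)=23256 g(20,-6)=38760 g(20,-4)=48450 g(20,-2)=41990 g(20,0)=16796
t=21: g(21,-21)=1 g(21,-19)=20 g(21,-17)=189 g(21,-15)=1120 g(21,-13)=4655 g(21,-11)=14364 g(21,-9)=33915 g(21,-7)=62016 g(21,-5)=87210 g(21,-3)=90440 g(21,-1)=58786
t=22: g(22,-22)=1 g(22,-20)=21 g(22,-18)=209 g(22,-16)=1309 g(22,-14)=5775 g(22,-12)=19019 g(22,-10)=48279 g(22,-8)=95931 g(22,-6)=149226 g(22,-4)=177650 g(22,-2)=149226 g(22,0)=58786
t=23: g(23,-23)=1 g(23,-21)=22 g(23,-19)=230 g(23,-17)=1518 g(23,-15)=7084 g(23,-13)=24794 g(23,-11)=67298 g(23,-9)=144210 g(23,-7)=245157 g(23,-5)=326876 g(23,-3)=326876 g(23,-1)=208012
t=24: g(24,-24)=1 g(24,-22)=23 g(24,-20)=252 g(24,-18)=1748 g(24,-16)=8602 g(24,-14)=31878 g(24,-12)=92092 g(24,-10)=211508 g(24,-8)=389367 g(24,-6)=572033 g(24,-4)=653752 g(24,-2)=534888 g(24,0)=208012
t=25: g(25,-25)=1 g(25,-23)=24 g(25,-21)=275 g(25,-19)=2000 g(25,-17)=10350 g(25,-15)=40480 g(25,-13)=123970 g(25,-11)=303600 g(25,-9)=600875 g(25,-7)=961400 g(25,-5)=1225785 g(25,-3)=1188640 g(25,-1)=742900
t=26: g(26,-26)=1 g(26,-24)=25 g(26,-22)=299 g(26,-20)=2275 g(26,-18)=12350 g(26,-16)=50830 g(26,-14)=164450 g(26,-12)=427570 g(26,-10)=904475 g(26,-8)=1562275 g(26,-6)=2187185 g(26,-4)=2414425 g(26,-2)=1931540 g(26,0)=742900
t=27: g(27,-27)=1 g(27,-25)=26 g(27,-23)=324 g(27,-21)=2574 g(27,-19)=14625 g(27,-17)=63180 g(27,-15)=215280 g(27,-13)=592020 g(27,-11)=1332045 g(27,-9)=2466750 g(27,-7)=3749460 g(27,-5)=4601610 g(27,-3)=4345965 g(27,-1)=2674440
t=28: g(28,-28)=1 g(28,-26)=27 g(28,-24)=350 g(28,-22)=2898 g(28,-20)=17199 g(28,-18)=77805 g(28,-16)=278460 g(28,-14)=807300 g(28,-12)=1924065 g(28,-10)=3798795 g(28,-8)=6216210 g(28,-6)=8351070 g(28,-4)=8947575 g(28,-2)=7020405 g(28,0)=2674440
Paths never hitting 1: Σ_s g(28,s) = 40116600
Paths hitting 1: 2^28 - 40116600 = 228318856
P = 228318856/268435456 = 28539857/33554432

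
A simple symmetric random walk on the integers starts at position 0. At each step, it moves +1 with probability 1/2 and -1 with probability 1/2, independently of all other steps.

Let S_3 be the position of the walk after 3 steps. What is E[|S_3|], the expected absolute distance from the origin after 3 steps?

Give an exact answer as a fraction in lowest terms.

Answer: 3/2

Derivation:
S_3 takes values m ≡ 1 (mod 2) with |m| ≤ 3; P(S_3=m) = C(3,(3+m)/2)/2^3.
Total paths: 2^3 = 8
Distribution: P(S=-3)=1/8, P(S=-1)=3/8, P(S=1)=3/8, P(S=3)=1/8
E[|S_3|] = Σ_m |m|·P(S_3=m) = 12/8 = 3/2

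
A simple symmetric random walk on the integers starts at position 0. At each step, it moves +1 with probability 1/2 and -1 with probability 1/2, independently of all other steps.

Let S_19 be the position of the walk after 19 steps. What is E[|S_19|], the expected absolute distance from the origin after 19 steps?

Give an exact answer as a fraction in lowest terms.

S_19 takes values m ≡ 1 (mod 2) with |m| ≤ 19; P(S_19=m) = C(19,(19+m)/2)/2^19.
Total paths: 2^19 = 524288
Distribution: P(S=-19)=1/524288, P(S=-17)=19/524288, P(S=-15)=171/524288, P(S=-13)=969/524288, P(S=-11)=3876/524288, P(S=-9)=11628/524288, P(S=-7)=27132/524288, P(S=-5)=50388/524288, P(S=-3)=75582/524288, P(S=-1)=92378/524288, P(S=1)=92378/524288, P(S=3)=75582/524288, P(S=5)=50388/524288, P(S=7)=27132/524288, P(S=9)=11628/524288, P(S=11)=3876/524288, P(S=13)=969/524288, P(S=15)=171/524288, P(S=17)=19/524288, P(S=19)=1/524288
E[|S_19|] = Σ_m |m|·P(S_19=m) = 1847560/524288 = 230945/65536

Answer: 230945/65536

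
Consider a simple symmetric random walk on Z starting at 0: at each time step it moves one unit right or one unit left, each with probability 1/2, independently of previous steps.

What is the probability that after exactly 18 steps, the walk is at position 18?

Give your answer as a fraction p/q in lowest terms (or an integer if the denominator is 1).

To reach position 18 after 18 steps: need 18 steps of +1 and 0 of -1.
Favorable paths: C(18,18) = 1
Total paths: 2^18 = 262144
P = 1/262144 = 1/262144

Answer: 1/262144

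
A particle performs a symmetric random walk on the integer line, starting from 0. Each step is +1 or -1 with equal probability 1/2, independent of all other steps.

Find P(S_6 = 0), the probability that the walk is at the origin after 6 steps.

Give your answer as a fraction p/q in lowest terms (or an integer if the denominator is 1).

Answer: 5/16

Derivation:
To return to 0 after 6 steps: need exactly 3 steps of +1 and 3 of -1.
Favorable paths: C(6,3) = 20
Total paths: 2^6 = 64
P = 20/64 = 5/16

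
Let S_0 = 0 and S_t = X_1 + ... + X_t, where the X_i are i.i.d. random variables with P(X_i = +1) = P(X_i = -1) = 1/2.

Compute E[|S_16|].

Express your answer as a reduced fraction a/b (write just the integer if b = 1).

Answer: 6435/2048

Derivation:
S_16 takes values m ≡ 0 (mod 2) with |m| ≤ 16; P(S_16=m) = C(16,(16+m)/2)/2^16.
Total paths: 2^16 = 65536
Distribution: P(S=-16)=1/65536, P(S=-14)=16/65536, P(S=-12)=120/65536, P(S=-10)=560/65536, P(S=-8)=1820/65536, P(S=-6)=4368/65536, P(S=-4)=8008/65536, P(S=-2)=11440/65536, P(S=0)=12870/65536, P(S=2)=11440/65536, P(S=4)=8008/65536, P(S=6)=4368/65536, P(S=8)=1820/65536, P(S=10)=560/65536, P(S=12)=120/65536, P(S=14)=16/65536, P(S=16)=1/65536
E[|S_16|] = Σ_m |m|·P(S_16=m) = 205920/65536 = 6435/2048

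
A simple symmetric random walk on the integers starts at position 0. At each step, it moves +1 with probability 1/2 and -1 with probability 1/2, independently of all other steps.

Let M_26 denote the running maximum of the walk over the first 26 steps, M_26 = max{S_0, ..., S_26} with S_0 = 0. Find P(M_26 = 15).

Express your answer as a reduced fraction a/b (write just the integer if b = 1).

Let M_26 = max(S_0,...,S_26). Use the reflection principle: for j ≥ 1, #{paths with M_26 ≥ j} = #{S_26 ≥ j} + #{S_26 ≥ j+1}.
By reflection, #{M_26 ≥ 15} = #{S_26 ≥ 15} + #{S_26 ≥ 16} = 83682 + 83682 = 167364.
#{M_26 ≥ 16} = #{S_26 ≥ 16} + #{S_26 ≥ 17} = 83682 + 17902 = 101584.
#{M_26 = 15} = 167364 - 101584 = 65780.
P(M_26 = 15) = 65780/67108864 = 16445/16777216

Answer: 16445/16777216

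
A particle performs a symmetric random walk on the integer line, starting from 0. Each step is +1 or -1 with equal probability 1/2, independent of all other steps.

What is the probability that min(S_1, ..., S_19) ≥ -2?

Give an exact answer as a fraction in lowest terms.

Answer: 130169/262144

Derivation:
Let f(t,s) = #length-t paths at position s with S_1..S_t all ≥ -2.
f(t,s) = f(t-1,s-1) + f(t-1,s+1) for s ≥ -2; f(t,s) = 0 for s < -2.
t=0: f(0,0)=1
t=1: f(1,-1)=1 f(1,1)=1
t=2: f(2,-2)=1 f(2,0)=2 f(2,2)=1
t=3: f(3,-1)=3 f(3,1)=3 f(3,3)=1
t=4: f(4,-2)=3 f(4,0)=6 f(4,2)=4 f(4,4)=1
t=5: f(5,-1)=9 f(5,1)=10 f(5,3)=5 f(5,5)=1
t=6: f(6,-2)=9 f(6,0)=19 f(6,2)=15 f(6,4)=6 f(6,6)=1
t=7: f(7,-1)=28 f(7,1)=34 f(7,3)=21 f(7,5)=7 f(7,7)=1
t=8: f(8,-2)=28 f(8,0)=62 f(8,2)=55 f(8,4)=28 f(8,6)=8 f(8,8)=1
t=9: f(9,-1)=90 f(9,1)=117 f(9,3)=83 f(9,5)=36 f(9,7)=9 f(9,9)=1
t=10: f(10,-2)=90 f(10,0)=207 f(10,2)=200 f(10,4)=119 f(10,6)=45 f(10,8)=10 f(10,10)=1
t=11: f(11,-1)=297 f(11,1)=407 f(11,3)=319 f(11,5)=164 f(11,7)=55 f(11,9)=11 f(11,11)=1
t=12: f(12,-2)=297 f(12,0)=704 f(12,2)=726 f(12,4)=483 f(12,6)=219 f(12,8)=66 f(12,10)=12 f(12,12)=1
t=13: f(13,-1)=1001 f(13,1)=1430 f(13,3)=1209 f(13,5)=702 f(13,7)=285 f(13,9)=78 f(13,11)=13 f(13,13)=1
t=14: f(14,-2)=1001 f(14,0)=2431 f(14,2)=2639 f(14,4)=1911 f(14,6)=987 f(14,8)=363 f(14,10)=91 f(14,12)=14 f(14,14)=1
t=15: f(15,-1)=3432 f(15,1)=5070 f(15,3)=4550 f(15,5)=2898 f(15,7)=1350 f(15,9)=454 f(15,11)=105 f(15,13)=15 f(15,15)=1
t=16: f(16,-2)=3432 f(16,0)=8502 f(16,2)=9620 f(16,4)=7448 f(16,6)=4248 f(16,8)=1804 f(16,10)=559 f(16,12)=120 f(16,14)=16 f(16,16)=1
t=17: f(17,-1)=11934 f(17,1)=18122 f(17,3)=17068 f(17,5)=11696 f(17,7)=6052 f(17,9)=2363 f(17,11)=679 f(17,13)=136 f(17,15)=17 f(17,17)=1
t=18: f(18,-2)=11934 f(18,0)=30056 f(18,2)=35190 f(18,4)=28764 f(18,6)=17748 f(18,8)=8415 f(18,10)=3042 f(18,12)=815 f(18,14)=153 f(18,16)=18 f(18,18)=1
t=19: f(19,-1)=41990 f(19,1)=65246 f(19,3)=63954 f(19,5)=46512 f(19,7)=26163 f(19,9)=11457 f(19,11)=3857 f(19,13)=968 f(19,15)=171 f(19,17)=19 f(19,19)=1
Σ_s f(19,s) = 260338
P = 260338/524288 = 130169/262144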